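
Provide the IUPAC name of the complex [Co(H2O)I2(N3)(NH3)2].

There is no counter-ion, so the complex is neutral overall.
Ligand charges: 2×ammine (neutral), 1×azido (-1 each), 2×iodo (-1 each), 1×aqua (neutral); total -3. So Co + (-3) = 0, giving Co = +3.
Ligands are named alphabetically: ammine before aqua before azido before iodo.

diammineaquaazidodiiodocobalt(III)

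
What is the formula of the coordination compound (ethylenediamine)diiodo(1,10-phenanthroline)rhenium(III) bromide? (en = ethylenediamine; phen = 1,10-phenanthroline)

[Re(en)I2(phen)]Br

Ligands: 1 ethylenediamine (en, neutral), 1 1,10-phenanthroline (phen, neutral), 2 iodo (I, -1). Ligand charge sum = -2.
With Re in oxidation state +3, the complex ion is [Re...]^1+.
Charge balance with bromide (-1) requires 1 complex ion per 1 bromide.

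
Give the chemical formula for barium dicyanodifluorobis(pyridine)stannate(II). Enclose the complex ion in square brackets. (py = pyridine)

Ligands: 2 cyano (CN, -1), 2 fluoro (F, -1), 2 pyridine (py, neutral). Ligand charge sum = -4.
With Sn in oxidation state +2, the complex ion is [Sn...]^2−.
Charge balance with barium (+2) requires 1 complex ion per 1 barium.

Ba[Sn(CN)2F2(py)2]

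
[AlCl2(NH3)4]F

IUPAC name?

The 1 fluoride counter-ion carries a total charge of -1, so each complex ion is 1+.
Ligand charges: 4×ammine (neutral), 2×chloro (-1 each); total -2. So Al + (-2) = 1+, giving Al = +3.
Ligands are named alphabetically: ammine before chloro.

tetraamminedichloroaluminium(III) fluoride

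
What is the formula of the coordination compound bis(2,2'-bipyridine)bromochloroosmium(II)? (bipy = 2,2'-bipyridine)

[Os(bipy)2BrCl]

Ligands: 2 2,2'-bipyridine (bipy, neutral), 1 bromo (Br, -1), 1 chloro (Cl, -1). Ligand charge sum = -2.
With Os in oxidation state +2, the complex ion is [Os...].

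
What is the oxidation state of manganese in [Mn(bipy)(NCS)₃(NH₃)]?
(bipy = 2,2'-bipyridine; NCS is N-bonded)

No counter-ion: the bracketed complex is neutral.
Ligand charges: 1×bipy neutral; 3×NCS = -3; 1×NH3 neutral; sum -3.
Mn + (-3) = 0 ⇒ Mn is +3.

+3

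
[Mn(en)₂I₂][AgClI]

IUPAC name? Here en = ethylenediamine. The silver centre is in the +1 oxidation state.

Ag is given as +1; the anion's ligand charges sum to -2, so the complex anion is 1−.
A 1:1 salt means the cation carries the equal and opposite charge, 1+.
Cation: ligand charges sum to -2; for the ion to be 1+, Mn = +3.

bis(ethylenediamine)diiodomanganese(III) chloroiodoargentate(I)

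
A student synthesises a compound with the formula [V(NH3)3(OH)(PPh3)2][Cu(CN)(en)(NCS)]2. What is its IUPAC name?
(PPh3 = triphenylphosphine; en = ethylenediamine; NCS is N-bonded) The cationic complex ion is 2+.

triamminehydroxobis(triphenylphosphine)vanadium(III) cyano(ethylenediamine)isothiocyanatocuprate(I)

The complex cation is given as 2+; its ligand charges sum to -1, so V = +3.
With 2 anions per cation, each anion must be 2/2 = 1−.
Anion: ligand charges sum to -2; for the ion to be 1−, Cu = +1.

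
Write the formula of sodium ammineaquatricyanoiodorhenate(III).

Ligands: 1 ammine (NH3, neutral), 1 iodo (I, -1), 3 cyano (CN, -1), 1 aqua (H2O, neutral). Ligand charge sum = -4.
With Re in oxidation state +3, the complex ion is [Re...]^1−.
Charge balance with sodium (+1) requires 1 complex ion per 1 sodium.

Na[Re(CN)3(H2O)I(NH3)]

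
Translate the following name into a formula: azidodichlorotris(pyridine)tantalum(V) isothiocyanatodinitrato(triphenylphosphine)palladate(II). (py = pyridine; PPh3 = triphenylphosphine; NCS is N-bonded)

[TaCl2(N3)(py)3][Pd(NCS)(NO3)2(PPh3)]2

Cation [Ta…]: ligand charges -3, Ta(V) ⇒ ion charge 2+.
Anion [Pd…]: ligand charges -3, Pd(II) ⇒ ion charge 1−.
One 2+ cation requires 2 of the 1− anion.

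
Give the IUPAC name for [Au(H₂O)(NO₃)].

There is no counter-ion, so the complex is neutral overall.
Ligand charges: 1×nitrato (-1 each), 1×aqua (neutral); total -1. So Au + (-1) = 0, giving Au = +1.
Ligands are named alphabetically: aqua before nitrato.

aquanitratogold(I)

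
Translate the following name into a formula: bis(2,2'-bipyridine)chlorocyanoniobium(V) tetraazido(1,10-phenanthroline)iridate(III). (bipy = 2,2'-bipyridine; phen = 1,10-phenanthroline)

Cation [Nb…]: ligand charges -2, Nb(V) ⇒ ion charge 3+.
Anion [Ir…]: ligand charges -4, Ir(III) ⇒ ion charge 1−.
One 3+ cation requires 3 of the 1− anion.

[Nb(bipy)2Cl(CN)][Ir(N3)4(phen)]3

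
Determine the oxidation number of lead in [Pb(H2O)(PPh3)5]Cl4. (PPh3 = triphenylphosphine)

+4

4 chloride outside the brackets (-1 each) → the complex ion is 4+.
Ligand charges: 1×H2O neutral; 5×PPh3 neutral; sum 0.
Pb + (0) = 4+ ⇒ Pb is +4.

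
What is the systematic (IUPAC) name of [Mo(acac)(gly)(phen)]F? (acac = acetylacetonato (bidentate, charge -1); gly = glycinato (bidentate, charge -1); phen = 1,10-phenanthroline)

(acetylacetonato)(glycinato)(1,10-phenanthroline)molybdenum(III) fluoride

The 1 fluoride counter-ion carries a total charge of -1, so each complex ion is 1+.
Ligand charges: 1×acetylacetonato (-1 each), 1×glycinato (-1 each), 1×1,10-phenanthroline (neutral); total -2. So Mo + (-2) = 1+, giving Mo = +3.
Ligands are named alphabetically: acetylacetonato before glycinato before phenanthroline.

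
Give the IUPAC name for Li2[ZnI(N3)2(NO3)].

lithium diazidoiodonitratozincate(II)

The 2 lithium counter-ions carry a total charge of +2, so each complex ion is 2−.
Ligand charges: 2×azido (-1 each), 1×iodo (-1 each), 1×nitrato (-1 each); total -4. So Zn + (-4) = 2−, giving Zn = +2.
Ligands are named alphabetically: azido before iodo before nitrato.
The complex ion is anionic, so zinc takes the -ate form zincate(II).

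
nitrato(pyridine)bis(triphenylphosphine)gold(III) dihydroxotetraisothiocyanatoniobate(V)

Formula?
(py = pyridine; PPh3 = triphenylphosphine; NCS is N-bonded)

[Au(NO3)(PPh3)2(py)][Nb(NCS)4(OH)2]2

Cation [Au…]: ligand charges -1, Au(III) ⇒ ion charge 2+.
Anion [Nb…]: ligand charges -6, Nb(V) ⇒ ion charge 1−.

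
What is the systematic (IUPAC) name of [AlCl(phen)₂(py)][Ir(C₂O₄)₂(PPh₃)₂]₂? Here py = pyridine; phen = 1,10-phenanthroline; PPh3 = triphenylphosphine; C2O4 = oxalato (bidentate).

chlorobis(1,10-phenanthroline)(pyridine)aluminium(III) dioxalatobis(triphenylphosphine)iridate(III)

Both ions are complex: the cation is named first with the plain metal name, the anion second with the -ate form; each ion's ligands are alphabetised independently.
Aluminium is always +3 in its complexes; the cation's ligand charges sum to -1, so the complex cation is 2+.
With 2 anions per cation, each anion must be 2/2 = 1−.
Anion: ligand charges sum to -4; for the ion to be 1−, Ir = +3.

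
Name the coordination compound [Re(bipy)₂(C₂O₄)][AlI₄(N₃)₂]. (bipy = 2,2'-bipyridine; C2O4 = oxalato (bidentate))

Both ions are complex: the cation is named first with the plain metal name, the anion second with the -ate form; each ion's ligands are alphabetised independently.
Aluminium is always +3 in its complexes; the anion's ligand charges sum to -6, so the complex anion is 3−.
A 1:1 salt means the cation carries the equal and opposite charge, 3+.
Cation: ligand charges sum to -2; for the ion to be 3+, Re = +5.

bis(2,2'-bipyridine)oxalatorhenium(V) diazidotetraiodoaluminate(III)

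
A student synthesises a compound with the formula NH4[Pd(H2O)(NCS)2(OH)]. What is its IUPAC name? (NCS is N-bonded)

ammonium aquahydroxodiisothiocyanatopalladate(II)

The 1 ammonium counter-ion carries a total charge of +1, so each complex ion is 1−.
Ligand charges: 1×hydroxo (-1 each), 1×aqua (neutral), 2×isothiocyanato (-1 each); total -3. So Pd + (-3) = 1−, giving Pd = +2.
The complex ion is anionic, so palladium takes the -ate form palladate(II).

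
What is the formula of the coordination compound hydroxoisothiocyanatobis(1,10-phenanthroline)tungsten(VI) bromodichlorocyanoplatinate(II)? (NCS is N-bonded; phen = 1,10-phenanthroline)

[W(NCS)(OH)(phen)2][PtBrCl2(CN)]2

Cation [W…]: ligand charges -2, W(VI) ⇒ ion charge 4+.
Anion [Pt…]: ligand charges -4, Pt(II) ⇒ ion charge 2−.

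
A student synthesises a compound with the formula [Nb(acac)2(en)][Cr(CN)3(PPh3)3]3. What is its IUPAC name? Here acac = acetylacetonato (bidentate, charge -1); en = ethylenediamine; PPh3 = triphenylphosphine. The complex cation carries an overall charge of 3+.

bis(acetylacetonato)(ethylenediamine)niobium(V) tricyanotris(triphenylphosphine)chromate(II)

The complex cation is given as 3+; its ligand charges sum to -2, so Nb = +5.
With 3 anions per cation, each anion must be 3/3 = 1−.
Anion: ligand charges sum to -3; for the ion to be 1−, Cr = +2.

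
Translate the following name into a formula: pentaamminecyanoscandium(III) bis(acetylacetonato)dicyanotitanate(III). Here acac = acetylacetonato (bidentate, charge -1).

[Sc(CN)(NH3)5][Ti(acac)2(CN)2]2

Cation [Sc…]: ligand charges -1, Sc(III) ⇒ ion charge 2+.
Anion [Ti…]: ligand charges -4, Ti(III) ⇒ ion charge 1−.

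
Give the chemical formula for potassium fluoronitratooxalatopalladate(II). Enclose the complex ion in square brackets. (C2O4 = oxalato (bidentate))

Ligands: 1 oxalato (C2O4, -2), 1 fluoro (F, -1), 1 nitrato (NO3, -1). Ligand charge sum = -4.
Charge balance with potassium (+1) requires 1 complex ion per 2 potassium.

K2[Pd(C2O4)F(NO3)]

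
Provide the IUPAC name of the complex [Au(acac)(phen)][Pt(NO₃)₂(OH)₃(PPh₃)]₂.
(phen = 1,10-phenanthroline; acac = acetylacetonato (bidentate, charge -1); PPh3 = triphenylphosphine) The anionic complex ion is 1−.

The complex anion is given as 1−; its ligand charges sum to -5, so Pt = +4.
With 2 anions per cation, the cation must be 2×1 = 2+.
Cation: ligand charges sum to -1; for the ion to be 2+, Au = +3.

(acetylacetonato)(1,10-phenanthroline)gold(III) trihydroxodinitrato(triphenylphosphine)platinate(IV)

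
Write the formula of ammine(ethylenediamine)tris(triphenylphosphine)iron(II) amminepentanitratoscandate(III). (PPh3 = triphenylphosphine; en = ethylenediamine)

[Fe(en)(NH3)(PPh3)3][Sc(NH3)(NO3)5]

Cation [Fe…]: ligand charges 0, Fe(II) ⇒ ion charge 2+.
Anion [Sc…]: ligand charges -5, Sc(III) ⇒ ion charge 2−.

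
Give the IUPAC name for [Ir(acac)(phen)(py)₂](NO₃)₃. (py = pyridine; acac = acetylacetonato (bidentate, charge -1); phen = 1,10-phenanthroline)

The 3 nitrate counter-ions carry a total charge of -3, so each complex ion is 3+.
Ligand charges: 2×pyridine (neutral), 1×acetylacetonato (-1 each), 1×1,10-phenanthroline (neutral); total -1. So Ir + (-1) = 3+, giving Ir = +4.
Ligands are named alphabetically: acetylacetonato before phenanthroline before pyridine.

(acetylacetonato)(1,10-phenanthroline)bis(pyridine)iridium(IV) nitrate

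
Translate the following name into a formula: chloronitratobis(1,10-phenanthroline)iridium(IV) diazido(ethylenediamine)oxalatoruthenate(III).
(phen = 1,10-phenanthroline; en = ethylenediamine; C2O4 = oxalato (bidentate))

[IrCl(NO3)(phen)2][Ru(C2O4)(en)(N3)2]2

Cation [Ir…]: ligand charges -2, Ir(IV) ⇒ ion charge 2+.
Anion [Ru…]: ligand charges -4, Ru(III) ⇒ ion charge 1−.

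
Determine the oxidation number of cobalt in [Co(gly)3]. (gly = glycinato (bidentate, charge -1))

+3

No counter-ion: the bracketed complex is neutral.
Ligand charges: 3×gly = -3; sum -3.
Co + (-3) = 0 ⇒ Co is +3.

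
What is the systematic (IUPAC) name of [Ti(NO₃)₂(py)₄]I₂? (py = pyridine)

The 2 iodide counter-ions carry a total charge of -2, so each complex ion is 2+.
Ligand charges: 4×pyridine (neutral), 2×nitrato (-1 each); total -2. So Ti + (-2) = 2+, giving Ti = +4.
Ligands are named alphabetically: nitrato before pyridine.

dinitratotetrakis(pyridine)titanium(IV) iodide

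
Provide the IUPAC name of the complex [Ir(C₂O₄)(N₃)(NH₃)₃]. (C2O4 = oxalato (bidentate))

There is no counter-ion, so the complex is neutral overall.
Ligand charges: 1×azido (-1 each), 3×ammine (neutral), 1×oxalato (-2 each); total -3. So Ir + (-3) = 0, giving Ir = +3.
Ligands are named alphabetically: ammine before azido before oxalato.

triammineazidooxalatoiridium(III)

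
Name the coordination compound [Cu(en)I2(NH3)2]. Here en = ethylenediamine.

There is no counter-ion, so the complex is neutral overall.
Ligand charges: 1×ethylenediamine (neutral), 2×iodo (-1 each), 2×ammine (neutral); total -2. So Cu + (-2) = 0, giving Cu = +2.
Ligands are named alphabetically: ammine before ethylenediamine before iodo.

diammine(ethylenediamine)diiodocopper(II)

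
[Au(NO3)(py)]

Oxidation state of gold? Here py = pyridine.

No counter-ion: the bracketed complex is neutral.
Ligand charges: 1×py neutral; 1×NO3 = -1; sum -1.
Au + (-1) = 0 ⇒ Au is +1.

+1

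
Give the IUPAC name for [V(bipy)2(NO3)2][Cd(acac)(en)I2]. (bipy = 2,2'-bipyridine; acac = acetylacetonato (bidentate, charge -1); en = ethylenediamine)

Both ions are complex: the cation is named first with the plain metal name, the anion second with the -ate form; each ion's ligands are alphabetised independently.
Cadmium is always +2 in its complexes; the anion's ligand charges sum to -3, so the complex anion is 1−.
A 1:1 salt means the cation carries the equal and opposite charge, 1+.
Cation: ligand charges sum to -2; for the ion to be 1+, V = +3.

bis(2,2'-bipyridine)dinitratovanadium(III) (acetylacetonato)(ethylenediamine)diiodocadmate(II)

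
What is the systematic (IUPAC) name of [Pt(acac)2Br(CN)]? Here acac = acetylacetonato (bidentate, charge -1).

There is no counter-ion, so the complex is neutral overall.
Ligand charges: 2×acetylacetonato (-1 each), 1×cyano (-1 each), 1×bromo (-1 each); total -4. So Pt + (-4) = 0, giving Pt = +4.
Ligands are named alphabetically: acetylacetonato before bromo before cyano.

bis(acetylacetonato)bromocyanoplatinum(IV)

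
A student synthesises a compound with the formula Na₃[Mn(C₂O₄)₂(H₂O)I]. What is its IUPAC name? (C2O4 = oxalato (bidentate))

sodium aquaiododioxalatomanganate(II)

The 3 sodium counter-ions carry a total charge of +3, so each complex ion is 3−.
Ligand charges: 1×iodo (-1 each), 2×oxalato (-2 each), 1×aqua (neutral); total -5. So Mn + (-5) = 3−, giving Mn = +2.
Ligands are named alphabetically: aqua before iodo before oxalato.
The complex ion is anionic, so manganese takes the -ate form manganate(II).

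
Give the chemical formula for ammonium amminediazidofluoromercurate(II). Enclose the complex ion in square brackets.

Ligands: 2 azido (N3, -1), 1 fluoro (F, -1), 1 ammine (NH3, neutral). Ligand charge sum = -3.
With Hg in oxidation state +2, the complex ion is [Hg...]^1−.
Charge balance with ammonium (+1) requires 1 complex ion per 1 ammonium.

NH4[HgF(N3)2(NH3)]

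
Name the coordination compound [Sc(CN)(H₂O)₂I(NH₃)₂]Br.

diamminediaquacyanoiodoscandium(III) bromide

The 1 bromide counter-ion carries a total charge of -1, so each complex ion is 1+.
Ligand charges: 1×cyano (-1 each), 2×ammine (neutral), 1×iodo (-1 each), 2×aqua (neutral); total -2. So Sc + (-2) = 1+, giving Sc = +3.
Ligands are named alphabetically: ammine before aqua before cyano before iodo.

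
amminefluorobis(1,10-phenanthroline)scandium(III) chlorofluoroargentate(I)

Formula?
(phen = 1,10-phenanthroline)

Cation [Sc…]: ligand charges -1, Sc(III) ⇒ ion charge 2+.
Anion [Ag…]: ligand charges -2, Ag(I) ⇒ ion charge 1−.
One 2+ cation requires 2 of the 1− anion.

[ScF(NH3)(phen)2][AgClF]2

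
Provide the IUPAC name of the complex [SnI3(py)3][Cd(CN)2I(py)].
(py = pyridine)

triiodotris(pyridine)tin(IV) dicyanoiodo(pyridine)cadmate(II)

Both ions are complex: the cation is named first with the plain metal name, the anion second with the -ate form; each ion's ligands are alphabetised independently.
Cadmium is always +2 in its complexes; the anion's ligand charges sum to -3, so the complex anion is 1−.
A 1:1 salt means the cation carries the equal and opposite charge, 1+.
Cation: ligand charges sum to -3; for the ion to be 1+, Sn = +4.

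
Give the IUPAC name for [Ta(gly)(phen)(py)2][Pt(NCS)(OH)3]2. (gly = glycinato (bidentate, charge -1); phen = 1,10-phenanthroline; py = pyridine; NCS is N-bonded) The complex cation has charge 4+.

(glycinato)(1,10-phenanthroline)bis(pyridine)tantalum(V) trihydroxoisothiocyanatoplatinate(II)

The complex cation is given as 4+; its ligand charges sum to -1, so Ta = +5.
With 2 anions per cation, each anion must be 4/2 = 2−.
Anion: ligand charges sum to -4; for the ion to be 2−, Pt = +2.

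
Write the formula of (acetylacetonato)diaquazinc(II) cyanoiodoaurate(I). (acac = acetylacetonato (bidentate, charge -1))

Cation [Zn…]: ligand charges -1, Zn(II) ⇒ ion charge 1+.
Anion [Au…]: ligand charges -2, Au(I) ⇒ ion charge 1−.
One 1+ cation balances one 1− anion.

[Zn(acac)(H2O)2][Au(CN)I]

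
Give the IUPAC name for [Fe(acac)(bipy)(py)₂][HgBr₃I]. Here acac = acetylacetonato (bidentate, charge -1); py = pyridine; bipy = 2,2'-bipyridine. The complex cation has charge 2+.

Both ions are complex: the cation is named first with the plain metal name, the anion second with the -ate form; each ion's ligands are alphabetised independently.
The complex cation is given as 2+; its ligand charges sum to -1, so Fe = +3.
A 1:1 salt means the anion carries the equal and opposite charge, 2−.
Anion: ligand charges sum to -4; for the ion to be 2−, Hg = +2.

(acetylacetonato)(2,2'-bipyridine)bis(pyridine)iron(III) tribromoiodomercurate(II)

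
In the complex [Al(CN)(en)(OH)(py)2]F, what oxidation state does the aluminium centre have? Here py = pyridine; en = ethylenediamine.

+3

1 fluoride outside the brackets (-1 each) → the complex ion is 1+.
Ligand charges: 2×py neutral; 1×en neutral; 1×CN = -1; 1×OH = -1; sum -2.
Al + (-2) = 1+ ⇒ Al is +3.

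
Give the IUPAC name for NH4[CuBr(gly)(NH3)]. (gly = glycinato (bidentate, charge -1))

ammonium amminebromo(glycinato)cuprate(I)

The 1 ammonium counter-ion carries a total charge of +1, so each complex ion is 1−.
Ligand charges: 1×ammine (neutral), 1×glycinato (-1 each), 1×bromo (-1 each); total -2. So Cu + (-2) = 1−, giving Cu = +1.
Ligands are named alphabetically: ammine before bromo before glycinato.
The complex ion is anionic, so copper takes the -ate form cuprate(I).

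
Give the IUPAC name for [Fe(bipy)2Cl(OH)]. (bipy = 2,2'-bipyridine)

bis(2,2'-bipyridine)chlorohydroxoiron(II)

There is no counter-ion, so the complex is neutral overall.
Ligand charges: 2×2,2'-bipyridine (neutral), 1×hydroxo (-1 each), 1×chloro (-1 each); total -2. So Fe + (-2) = 0, giving Fe = +2.
Ligands are named alphabetically: bipyridine before chloro before hydroxo.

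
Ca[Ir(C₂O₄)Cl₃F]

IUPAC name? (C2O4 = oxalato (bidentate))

The 1 calcium counter-ion carries a total charge of +2, so each complex ion is 2−.
Ligand charges: 1×oxalato (-2 each), 1×fluoro (-1 each), 3×chloro (-1 each); total -6. So Ir + (-6) = 2−, giving Ir = +4.
Ligands are named alphabetically: chloro before fluoro before oxalato.
The complex ion is anionic, so iridium takes the -ate form iridate(IV).

calcium trichlorofluorooxalatoiridate(IV)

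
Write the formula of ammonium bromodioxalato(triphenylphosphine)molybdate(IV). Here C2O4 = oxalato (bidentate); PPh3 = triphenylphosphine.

Ligands: 1 bromo (Br, -1), 2 oxalato (C2O4, -2), 1 triphenylphosphine (PPh3, neutral). Ligand charge sum = -5.
Charge balance with ammonium (+1) requires 1 complex ion per 1 ammonium.

NH4[MoBr(C2O4)2(PPh3)]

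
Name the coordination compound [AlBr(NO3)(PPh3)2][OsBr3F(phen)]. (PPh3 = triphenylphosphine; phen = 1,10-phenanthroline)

Aluminium is always +3 in its complexes; the cation's ligand charges sum to -2, so the complex cation is 1+.
A 1:1 salt means the anion carries the equal and opposite charge, 1−.
Anion: ligand charges sum to -4; for the ion to be 1−, Os = +3.

bromonitratobis(triphenylphosphine)aluminium(III) tribromofluoro(1,10-phenanthroline)osmate(III)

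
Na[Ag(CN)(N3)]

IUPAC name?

The 1 sodium counter-ion carries a total charge of +1, so each complex ion is 1−.
Ligand charges: 1×azido (-1 each), 1×cyano (-1 each); total -2. So Ag + (-2) = 1−, giving Ag = +1.
The complex ion is anionic, so silver takes the -ate form argentate(I).

sodium azidocyanoargentate(I)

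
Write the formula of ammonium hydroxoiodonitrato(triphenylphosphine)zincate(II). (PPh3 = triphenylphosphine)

Ligands: 1 hydroxo (OH, -1), 1 nitrato (NO3, -1), 1 iodo (I, -1), 1 triphenylphosphine (PPh3, neutral). Ligand charge sum = -3.
With Zn in oxidation state +2, the complex ion is [Zn...]^1−.
Charge balance with ammonium (+1) requires 1 complex ion per 1 ammonium.

NH4[ZnI(NO3)(OH)(PPh3)]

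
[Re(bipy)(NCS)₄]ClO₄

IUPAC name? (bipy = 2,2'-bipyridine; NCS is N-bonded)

The 1 perchlorate counter-ion carries a total charge of -1, so each complex ion is 1+.
Ligand charges: 1×2,2'-bipyridine (neutral), 4×isothiocyanato (-1 each); total -4. So Re + (-4) = 1+, giving Re = +5.
Ligands are named alphabetically: bipyridine before isothiocyanato.

(2,2'-bipyridine)tetraisothiocyanatorhenium(V) perchlorate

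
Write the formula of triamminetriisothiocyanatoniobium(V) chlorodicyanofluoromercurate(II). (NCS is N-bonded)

Cation [Nb…]: ligand charges -3, Nb(V) ⇒ ion charge 2+.
Anion [Hg…]: ligand charges -4, Hg(II) ⇒ ion charge 2−.
One 2+ cation balances one 2− anion.

[Nb(NCS)3(NH3)3][HgCl(CN)2F]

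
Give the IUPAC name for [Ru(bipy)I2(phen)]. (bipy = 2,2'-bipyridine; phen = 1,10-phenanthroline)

(2,2'-bipyridine)diiodo(1,10-phenanthroline)ruthenium(II)

There is no counter-ion, so the complex is neutral overall.
Ligand charges: 1×2,2'-bipyridine (neutral), 2×iodo (-1 each), 1×1,10-phenanthroline (neutral); total -2. So Ru + (-2) = 0, giving Ru = +2.
Ligands are named alphabetically: bipyridine before iodo before phenanthroline.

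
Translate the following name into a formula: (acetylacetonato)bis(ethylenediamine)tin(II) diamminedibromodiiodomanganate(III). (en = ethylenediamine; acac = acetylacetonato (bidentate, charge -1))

Cation [Sn…]: ligand charges -1, Sn(II) ⇒ ion charge 1+.
Anion [Mn…]: ligand charges -4, Mn(III) ⇒ ion charge 1−.
One 1+ cation balances one 1− anion.

[Sn(acac)(en)2][MnBr2I2(NH3)2]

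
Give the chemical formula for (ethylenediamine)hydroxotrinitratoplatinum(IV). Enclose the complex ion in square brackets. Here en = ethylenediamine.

Ligands: 1 ethylenediamine (en, neutral), 3 nitrato (NO3, -1), 1 hydroxo (OH, -1). Ligand charge sum = -4.
With Pt in oxidation state +4, the complex ion is [Pt...].

[Pt(en)(NO3)3(OH)]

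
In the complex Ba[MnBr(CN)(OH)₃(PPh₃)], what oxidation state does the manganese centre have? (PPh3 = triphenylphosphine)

1 barium outside the brackets (+2 each) → the complex ion is 2−.
Ligand charges: 3×OH = -3; 1×PPh3 neutral; 1×Br = -1; 1×CN = -1; sum -5.
Mn + (-5) = 2− ⇒ Mn is +3.

+3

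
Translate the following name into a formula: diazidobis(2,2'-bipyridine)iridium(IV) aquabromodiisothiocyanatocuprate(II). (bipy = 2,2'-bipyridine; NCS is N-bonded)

Cation [Ir…]: ligand charges -2, Ir(IV) ⇒ ion charge 2+.
Anion [Cu…]: ligand charges -3, Cu(II) ⇒ ion charge 1−.
One 2+ cation requires 2 of the 1− anion.

[Ir(bipy)2(N3)2][CuBr(H2O)(NCS)2]2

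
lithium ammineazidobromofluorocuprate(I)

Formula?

Li2[CuBrF(N3)(NH3)]

Ligands: 1 azido (N3, -1), 1 ammine (NH3, neutral), 1 bromo (Br, -1), 1 fluoro (F, -1). Ligand charge sum = -3.
With Cu in oxidation state +1, the complex ion is [Cu...]^2−.
Charge balance with lithium (+1) requires 1 complex ion per 2 lithium.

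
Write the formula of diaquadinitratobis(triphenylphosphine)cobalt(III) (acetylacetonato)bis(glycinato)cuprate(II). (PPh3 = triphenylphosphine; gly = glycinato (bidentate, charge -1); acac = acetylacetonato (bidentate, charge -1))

[Co(H2O)2(NO3)2(PPh3)2][Cu(acac)(gly)2]

Cation [Co…]: ligand charges -2, Co(III) ⇒ ion charge 1+.
Anion [Cu…]: ligand charges -3, Cu(II) ⇒ ion charge 1−.
One 1+ cation balances one 1− anion.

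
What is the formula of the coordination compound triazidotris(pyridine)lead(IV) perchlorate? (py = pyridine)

[Pb(N3)3(py)3]ClO4

Ligands: 3 pyridine (py, neutral), 3 azido (N3, -1). Ligand charge sum = -3.
With Pb in oxidation state +4, the complex ion is [Pb...]^1+.
Charge balance with perchlorate (-1) requires 1 complex ion per 1 perchlorate.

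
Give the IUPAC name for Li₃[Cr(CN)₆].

The 3 lithium counter-ions carry a total charge of +3, so each complex ion is 3−.
Ligand charges: 6×cyano (-1 each); total -6. So Cr + (-6) = 3−, giving Cr = +3.
The complex ion is anionic, so chromium takes the -ate form chromate(III).

lithium hexacyanochromate(III)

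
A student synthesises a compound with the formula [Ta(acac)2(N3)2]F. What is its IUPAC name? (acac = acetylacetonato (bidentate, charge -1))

The 1 fluoride counter-ion carries a total charge of -1, so each complex ion is 1+.
Ligand charges: 2×acetylacetonato (-1 each), 2×azido (-1 each); total -4. So Ta + (-4) = 1+, giving Ta = +5.
Ligands are named alphabetically: acetylacetonato before azido.

bis(acetylacetonato)diazidotantalum(V) fluoride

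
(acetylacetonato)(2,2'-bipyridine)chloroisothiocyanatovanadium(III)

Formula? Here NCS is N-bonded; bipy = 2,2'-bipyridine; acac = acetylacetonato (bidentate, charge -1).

[V(acac)(bipy)Cl(NCS)]

Ligands: 1 isothiocyanato (NCS, -1), 1 2,2'-bipyridine (bipy, neutral), 1 chloro (Cl, -1), 1 acetylacetonato (acac, -1). Ligand charge sum = -3.
With V in oxidation state +3, the complex ion is [V...].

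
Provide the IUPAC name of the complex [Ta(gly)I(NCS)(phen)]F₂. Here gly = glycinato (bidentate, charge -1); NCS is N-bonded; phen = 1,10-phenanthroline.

The 2 fluoride counter-ions carry a total charge of -2, so each complex ion is 2+.
Ligand charges: 1×glycinato (-1 each), 1×isothiocyanato (-1 each), 1×1,10-phenanthroline (neutral), 1×iodo (-1 each); total -3. So Ta + (-3) = 2+, giving Ta = +5.
Ligands are named alphabetically: glycinato before iodo before isothiocyanato before phenanthroline.

(glycinato)iodoisothiocyanato(1,10-phenanthroline)tantalum(V) fluoride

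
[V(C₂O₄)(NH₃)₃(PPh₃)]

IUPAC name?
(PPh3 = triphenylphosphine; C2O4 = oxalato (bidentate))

There is no counter-ion, so the complex is neutral overall.
Ligand charges: 1×triphenylphosphine (neutral), 1×oxalato (-2 each), 3×ammine (neutral); total -2. So V + (-2) = 0, giving V = +2.
Ligands are named alphabetically: ammine before oxalato before triphenylphosphine.

triammineoxalato(triphenylphosphine)vanadium(II)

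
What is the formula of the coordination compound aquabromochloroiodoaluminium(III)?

Ligands: 1 chloro (Cl, -1), 1 iodo (I, -1), 1 aqua (H2O, neutral), 1 bromo (Br, -1). Ligand charge sum = -3.
With Al in oxidation state +3, the complex ion is [Al...].

[AlBrCl(H2O)I]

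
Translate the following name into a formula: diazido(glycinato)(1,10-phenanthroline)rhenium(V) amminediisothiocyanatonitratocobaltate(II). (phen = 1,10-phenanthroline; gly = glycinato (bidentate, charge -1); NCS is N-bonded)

[Re(gly)(N3)2(phen)][Co(NCS)2(NH3)(NO3)]2

Cation [Re…]: ligand charges -3, Re(V) ⇒ ion charge 2+.
Anion [Co…]: ligand charges -3, Co(II) ⇒ ion charge 1−.
One 2+ cation requires 2 of the 1− anion.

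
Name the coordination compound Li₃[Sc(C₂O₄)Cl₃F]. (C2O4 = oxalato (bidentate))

lithium trichlorofluorooxalatoscandate(III)

The 3 lithium counter-ions carry a total charge of +3, so each complex ion is 3−.
Ligand charges: 1×oxalato (-2 each), 3×chloro (-1 each), 1×fluoro (-1 each); total -6. So Sc + (-6) = 3−, giving Sc = +3.
Ligands are named alphabetically: chloro before fluoro before oxalato.
The complex ion is anionic, so scandium takes the -ate form scandate(III).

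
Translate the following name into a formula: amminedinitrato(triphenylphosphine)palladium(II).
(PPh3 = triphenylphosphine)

[Pd(NH3)(NO3)2(PPh3)]

Ligands: 1 triphenylphosphine (PPh3, neutral), 2 nitrato (NO3, -1), 1 ammine (NH3, neutral). Ligand charge sum = -2.
With Pd in oxidation state +2, the complex ion is [Pd...].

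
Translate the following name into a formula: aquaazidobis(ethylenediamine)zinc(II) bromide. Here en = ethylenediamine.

[Zn(en)2(H2O)(N3)]Br

Ligands: 1 aqua (H2O, neutral), 1 azido (N3, -1), 2 ethylenediamine (en, neutral). Ligand charge sum = -1.
With Zn in oxidation state +2, the complex ion is [Zn...]^1+.
Charge balance with bromide (-1) requires 1 complex ion per 1 bromide.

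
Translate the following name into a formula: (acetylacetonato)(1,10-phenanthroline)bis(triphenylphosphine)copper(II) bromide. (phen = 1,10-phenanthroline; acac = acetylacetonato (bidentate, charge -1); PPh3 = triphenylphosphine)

[Cu(acac)(phen)(PPh3)2]Br

Ligands: 1 1,10-phenanthroline (phen, neutral), 1 acetylacetonato (acac, -1), 2 triphenylphosphine (PPh3, neutral). Ligand charge sum = -1.
With Cu in oxidation state +2, the complex ion is [Cu...]^1+.
Charge balance with bromide (-1) requires 1 complex ion per 1 bromide.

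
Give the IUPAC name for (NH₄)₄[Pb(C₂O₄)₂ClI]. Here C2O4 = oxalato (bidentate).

The 4 ammonium counter-ions carry a total charge of +4, so each complex ion is 4−.
Ligand charges: 2×oxalato (-2 each), 1×iodo (-1 each), 1×chloro (-1 each); total -6. So Pb + (-6) = 4−, giving Pb = +2.
Ligands are named alphabetically: chloro before iodo before oxalato.
The complex ion is anionic, so lead takes the -ate form plumbate(II).

ammonium chloroiododioxalatoplumbate(II)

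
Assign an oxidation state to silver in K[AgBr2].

1 potassium outside the brackets (+1 each) → the complex ion is 1−.
Ligand charges: 2×Br = -2; sum -2.
Ag + (-2) = 1− ⇒ Ag is +1.

+1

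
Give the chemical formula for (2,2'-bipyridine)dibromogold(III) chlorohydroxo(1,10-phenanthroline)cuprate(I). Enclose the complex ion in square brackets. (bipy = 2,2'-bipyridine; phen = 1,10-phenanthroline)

[Au(bipy)Br2][CuCl(OH)(phen)]

Cation [Au…]: ligand charges -2, Au(III) ⇒ ion charge 1+.
Anion [Cu…]: ligand charges -2, Cu(I) ⇒ ion charge 1−.
One 1+ cation balances one 1− anion.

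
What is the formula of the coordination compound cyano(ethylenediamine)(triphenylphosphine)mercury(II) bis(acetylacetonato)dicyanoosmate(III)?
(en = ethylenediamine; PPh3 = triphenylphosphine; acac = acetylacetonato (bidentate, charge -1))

Cation [Hg…]: ligand charges -1, Hg(II) ⇒ ion charge 1+.
Anion [Os…]: ligand charges -4, Os(III) ⇒ ion charge 1−.

[Hg(CN)(en)(PPh3)][Os(acac)2(CN)2]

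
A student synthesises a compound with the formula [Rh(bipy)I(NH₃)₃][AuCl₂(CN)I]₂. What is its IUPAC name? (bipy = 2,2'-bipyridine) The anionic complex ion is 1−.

triammine(2,2'-bipyridine)iodorhodium(III) dichlorocyanoiodoaurate(III)

The complex anion is given as 1−; its ligand charges sum to -4, so Au = +3.
With 2 anions per cation, the cation must be 2×1 = 2+.
Cation: ligand charges sum to -1; for the ion to be 2+, Rh = +3.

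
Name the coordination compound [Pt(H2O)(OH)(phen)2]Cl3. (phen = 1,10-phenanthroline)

The 3 chloride counter-ions carry a total charge of -3, so each complex ion is 3+.
Ligand charges: 1×hydroxo (-1 each), 1×aqua (neutral), 2×1,10-phenanthroline (neutral); total -1. So Pt + (-1) = 3+, giving Pt = +4.
Ligands are named alphabetically: aqua before hydroxo before phenanthroline.

aquahydroxobis(1,10-phenanthroline)platinum(IV) chloride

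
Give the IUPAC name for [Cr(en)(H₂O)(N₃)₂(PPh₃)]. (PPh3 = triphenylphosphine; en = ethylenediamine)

aquadiazido(ethylenediamine)(triphenylphosphine)chromium(II)

There is no counter-ion, so the complex is neutral overall.
Ligand charges: 2×azido (-1 each), 1×aqua (neutral), 1×triphenylphosphine (neutral), 1×ethylenediamine (neutral); total -2. So Cr + (-2) = 0, giving Cr = +2.
Ligands are named alphabetically: aqua before azido before ethylenediamine before triphenylphosphine.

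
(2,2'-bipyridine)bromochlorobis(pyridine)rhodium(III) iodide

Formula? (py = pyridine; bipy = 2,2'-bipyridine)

Ligands: 2 pyridine (py, neutral), 1 bromo (Br, -1), 1 chloro (Cl, -1), 1 2,2'-bipyridine (bipy, neutral). Ligand charge sum = -2.
With Rh in oxidation state +3, the complex ion is [Rh...]^1+.
Charge balance with iodide (-1) requires 1 complex ion per 1 iodide.

[Rh(bipy)BrCl(py)2]I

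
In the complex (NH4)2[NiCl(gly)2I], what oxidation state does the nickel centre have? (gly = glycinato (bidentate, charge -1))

2 ammonium outside the brackets (+1 each) → the complex ion is 2−.
Ligand charges: 2×gly = -2; 1×Cl = -1; 1×I = -1; sum -4.
Ni + (-4) = 2− ⇒ Ni is +2.

+2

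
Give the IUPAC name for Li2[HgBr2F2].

lithium dibromodifluoromercurate(II)

The 2 lithium counter-ions carry a total charge of +2, so each complex ion is 2−.
Ligand charges: 2×bromo (-1 each), 2×fluoro (-1 each); total -4. So Hg + (-4) = 2−, giving Hg = +2.
The complex ion is anionic, so mercury takes the -ate form mercurate(II).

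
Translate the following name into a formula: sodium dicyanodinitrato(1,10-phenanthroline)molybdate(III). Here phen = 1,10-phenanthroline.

Ligands: 2 cyano (CN, -1), 2 nitrato (NO3, -1), 1 1,10-phenanthroline (phen, neutral). Ligand charge sum = -4.
With Mo in oxidation state +3, the complex ion is [Mo...]^1−.
Charge balance with sodium (+1) requires 1 complex ion per 1 sodium.

Na[Mo(CN)2(NO3)2(phen)]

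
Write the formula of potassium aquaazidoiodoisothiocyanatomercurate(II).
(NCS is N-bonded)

Ligands: 1 azido (N3, -1), 1 aqua (H2O, neutral), 1 isothiocyanato (NCS, -1), 1 iodo (I, -1). Ligand charge sum = -3.
With Hg in oxidation state +2, the complex ion is [Hg...]^1−.
Charge balance with potassium (+1) requires 1 complex ion per 1 potassium.

K[Hg(H2O)I(N3)(NCS)]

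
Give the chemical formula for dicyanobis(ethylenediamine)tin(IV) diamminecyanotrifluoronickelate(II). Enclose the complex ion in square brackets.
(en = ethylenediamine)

Cation [Sn…]: ligand charges -2, Sn(IV) ⇒ ion charge 2+.
Anion [Ni…]: ligand charges -4, Ni(II) ⇒ ion charge 2−.
One 2+ cation balances one 2− anion.

[Sn(CN)2(en)2][Ni(CN)F3(NH3)2]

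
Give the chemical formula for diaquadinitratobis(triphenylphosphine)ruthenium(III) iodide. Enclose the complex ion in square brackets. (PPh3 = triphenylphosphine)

Ligands: 2 nitrato (NO3, -1), 2 triphenylphosphine (PPh3, neutral), 2 aqua (H2O, neutral). Ligand charge sum = -2.
Charge balance with iodide (-1) requires 1 complex ion per 1 iodide.

[Ru(H2O)2(NO3)2(PPh3)2]I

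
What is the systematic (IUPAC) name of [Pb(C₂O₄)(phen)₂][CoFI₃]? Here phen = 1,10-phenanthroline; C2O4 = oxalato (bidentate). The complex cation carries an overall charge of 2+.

The complex cation is given as 2+; its ligand charges sum to -2, so Pb = +4.
A 1:1 salt means the anion carries the equal and opposite charge, 2−.
Anion: ligand charges sum to -4; for the ion to be 2−, Co = +2.

oxalatobis(1,10-phenanthroline)lead(IV) fluorotriiodocobaltate(II)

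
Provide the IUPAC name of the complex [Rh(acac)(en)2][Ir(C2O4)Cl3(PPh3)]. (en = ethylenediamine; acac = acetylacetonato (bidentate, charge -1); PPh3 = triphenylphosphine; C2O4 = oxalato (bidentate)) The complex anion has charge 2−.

(acetylacetonato)bis(ethylenediamine)rhodium(III) trichlorooxalato(triphenylphosphine)iridate(III)

The complex anion is given as 2−; its ligand charges sum to -5, so Ir = +3.
A 1:1 salt means the cation carries the equal and opposite charge, 2+.
Cation: ligand charges sum to -1; for the ion to be 2+, Rh = +3.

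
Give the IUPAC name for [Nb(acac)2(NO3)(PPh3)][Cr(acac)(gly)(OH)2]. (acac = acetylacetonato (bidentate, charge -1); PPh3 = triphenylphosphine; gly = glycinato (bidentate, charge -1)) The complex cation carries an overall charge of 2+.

bis(acetylacetonato)nitrato(triphenylphosphine)niobium(V) (acetylacetonato)(glycinato)dihydroxochromate(II)

Both ions are complex: the cation is named first with the plain metal name, the anion second with the -ate form; each ion's ligands are alphabetised independently.
The complex cation is given as 2+; its ligand charges sum to -3, so Nb = +5.
A 1:1 salt means the anion carries the equal and opposite charge, 2−.
Anion: ligand charges sum to -4; for the ion to be 2−, Cr = +2.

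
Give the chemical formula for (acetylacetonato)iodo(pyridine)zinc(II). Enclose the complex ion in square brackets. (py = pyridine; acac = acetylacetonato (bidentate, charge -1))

[Zn(acac)I(py)]

Ligands: 1 pyridine (py, neutral), 1 iodo (I, -1), 1 acetylacetonato (acac, -1). Ligand charge sum = -2.
With Zn in oxidation state +2, the complex ion is [Zn...].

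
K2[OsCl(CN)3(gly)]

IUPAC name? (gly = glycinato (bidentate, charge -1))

potassium chlorotricyano(glycinato)osmate(III)

The 2 potassium counter-ions carry a total charge of +2, so each complex ion is 2−.
Ligand charges: 1×chloro (-1 each), 3×cyano (-1 each), 1×glycinato (-1 each); total -5. So Os + (-5) = 2−, giving Os = +3.
Ligands are named alphabetically: chloro before cyano before glycinato.
The complex ion is anionic, so osmium takes the -ate form osmate(III).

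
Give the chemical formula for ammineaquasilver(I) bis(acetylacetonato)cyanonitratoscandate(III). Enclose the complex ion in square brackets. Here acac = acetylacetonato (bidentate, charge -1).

[Ag(H2O)(NH3)][Sc(acac)2(CN)(NO3)]

Cation [Ag…]: ligand charges 0, Ag(I) ⇒ ion charge 1+.
Anion [Sc…]: ligand charges -4, Sc(III) ⇒ ion charge 1−.
One 1+ cation balances one 1− anion.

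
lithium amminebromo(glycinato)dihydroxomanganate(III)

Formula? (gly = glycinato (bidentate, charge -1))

Li[MnBr(gly)(NH3)(OH)2]

Ligands: 1 glycinato (gly, -1), 1 bromo (Br, -1), 2 hydroxo (OH, -1), 1 ammine (NH3, neutral). Ligand charge sum = -4.
With Mn in oxidation state +3, the complex ion is [Mn...]^1−.
Charge balance with lithium (+1) requires 1 complex ion per 1 lithium.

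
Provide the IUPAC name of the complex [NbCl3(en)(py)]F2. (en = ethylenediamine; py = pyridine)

trichloro(ethylenediamine)(pyridine)niobium(V) fluoride

The 2 fluoride counter-ions carry a total charge of -2, so each complex ion is 2+.
Ligand charges: 1×ethylenediamine (neutral), 3×chloro (-1 each), 1×pyridine (neutral); total -3. So Nb + (-3) = 2+, giving Nb = +5.
Ligands are named alphabetically: chloro before ethylenediamine before pyridine.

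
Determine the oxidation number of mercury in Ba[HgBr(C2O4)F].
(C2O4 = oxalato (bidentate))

1 barium outside the brackets (+2 each) → the complex ion is 2−.
Ligand charges: 1×C2O4 = -2; 1×F = -1; 1×Br = -1; sum -4.
Hg + (-4) = 2− ⇒ Hg is +2.

+2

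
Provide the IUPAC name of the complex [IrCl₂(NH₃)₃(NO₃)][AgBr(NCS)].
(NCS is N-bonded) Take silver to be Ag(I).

triamminedichloronitratoiridium(IV) bromoisothiocyanatoargentate(I)

Both ions are complex: the cation is named first with the plain metal name, the anion second with the -ate form; each ion's ligands are alphabetised independently.
Ag is given as +1; the anion's ligand charges sum to -2, so the complex anion is 1−.
A 1:1 salt means the cation carries the equal and opposite charge, 1+.
Cation: ligand charges sum to -3; for the ion to be 1+, Ir = +4.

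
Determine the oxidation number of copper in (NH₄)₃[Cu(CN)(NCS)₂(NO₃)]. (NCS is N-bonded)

+1

3 ammonium outside the brackets (+1 each) → the complex ion is 3−.
Ligand charges: 1×CN = -1; 1×NO3 = -1; 2×NCS = -2; sum -4.
Cu + (-4) = 3− ⇒ Cu is +1.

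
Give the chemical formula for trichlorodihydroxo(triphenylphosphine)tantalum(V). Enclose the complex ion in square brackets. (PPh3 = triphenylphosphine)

[TaCl3(OH)2(PPh3)]

Ligands: 1 triphenylphosphine (PPh3, neutral), 2 hydroxo (OH, -1), 3 chloro (Cl, -1). Ligand charge sum = -5.
With Ta in oxidation state +5, the complex ion is [Ta...].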